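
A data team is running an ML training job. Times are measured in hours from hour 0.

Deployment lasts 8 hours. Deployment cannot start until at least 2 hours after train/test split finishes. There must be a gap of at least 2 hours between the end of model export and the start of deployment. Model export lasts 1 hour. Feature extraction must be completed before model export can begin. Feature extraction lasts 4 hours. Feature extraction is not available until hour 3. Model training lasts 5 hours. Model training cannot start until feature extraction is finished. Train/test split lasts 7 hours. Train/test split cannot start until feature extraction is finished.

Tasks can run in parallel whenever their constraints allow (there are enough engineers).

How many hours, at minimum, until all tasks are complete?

Feature extraction waits on its own release at hour 3, so it starts at hour 3 and finishes at 3 + 4 = hour 7.
Model export waits on feature extraction (finishes hour 7), so it starts at hour 7 and finishes at 7 + 1 = hour 8.
Model training cannot begin until feature extraction (finishes hour 7). It runs from hour 7 to 7 + 5 = hour 12.
After feature extraction (finishes hour 7), train/test split can start at hour 7 and finishes at hour 14.
Deployment needs all of train/test split (finishes hour 14, plus 2-hour gap → hour 16); model export (finishes hour 8, plus 2-hour gap → hour 10). That puts its earliest start at hour 16; it finishes at 16 + 8 = hour 24.
All tasks are finished once the last one completes. Finish times: Feature extraction at 7, Train/test split at 14, Model training at 12, Model export at 8, Deployment at 24. The latest is hour 24.

24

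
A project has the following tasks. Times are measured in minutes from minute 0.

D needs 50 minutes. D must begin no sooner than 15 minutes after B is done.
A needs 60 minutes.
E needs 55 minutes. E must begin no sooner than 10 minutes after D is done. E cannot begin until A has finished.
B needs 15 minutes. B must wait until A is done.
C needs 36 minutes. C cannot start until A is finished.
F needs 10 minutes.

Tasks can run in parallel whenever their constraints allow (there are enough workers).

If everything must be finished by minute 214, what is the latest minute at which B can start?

E must finish by minute 214; it takes 55 minutes, so it must start by 214 − 55 = minute 159.
D must finish before E (must start by minute 159, minus 10-minute gap → minute 149). With a 50-minute duration, D must start by 149 − 50 = minute 99.
B feeds into D (must start by minute 99, minus 15-minute gap → minute 84); so B must finish by minute 84 and therefore start by minute 69.

69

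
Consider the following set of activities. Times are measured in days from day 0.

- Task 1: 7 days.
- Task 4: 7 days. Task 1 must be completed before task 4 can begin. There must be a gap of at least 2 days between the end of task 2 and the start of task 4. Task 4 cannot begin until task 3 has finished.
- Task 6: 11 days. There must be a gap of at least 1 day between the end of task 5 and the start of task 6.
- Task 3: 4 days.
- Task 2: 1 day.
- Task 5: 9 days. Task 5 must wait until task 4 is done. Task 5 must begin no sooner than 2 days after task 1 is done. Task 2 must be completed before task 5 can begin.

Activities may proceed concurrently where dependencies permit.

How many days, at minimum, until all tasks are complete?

35

Task 3 can start immediately at day 0; it finishes at day 4.
Task 2 can start immediately at day 0; it finishes at day 1.
Task 1 can start immediately at day 0; it finishes at day 7.
Task 4 needs all of task 1 (finishes day 7); task 2 (finishes day 1, plus 2-day gap → day 3); task 3 (finishes day 4). That puts its earliest start at day 7; it finishes at 7 + 7 = day 14.
Task 5 needs all of task 4 (finishes day 14); task 1 (finishes day 7, plus 2-day gap → day 9); task 2 (finishes day 1). That puts its earliest start at day 14; it finishes at 14 + 9 = day 23.
Task 6 waits on task 5 (finishes day 23, plus 1-day gap → day 24), so it starts at day 24 and finishes at 24 + 11 = day 35.
All tasks are finished once the last one completes. Finish times: Task 1 at 7, Task 2 at 1, Task 3 at 4, Task 4 at 14, Task 5 at 23, Task 6 at 35. The latest is day 35.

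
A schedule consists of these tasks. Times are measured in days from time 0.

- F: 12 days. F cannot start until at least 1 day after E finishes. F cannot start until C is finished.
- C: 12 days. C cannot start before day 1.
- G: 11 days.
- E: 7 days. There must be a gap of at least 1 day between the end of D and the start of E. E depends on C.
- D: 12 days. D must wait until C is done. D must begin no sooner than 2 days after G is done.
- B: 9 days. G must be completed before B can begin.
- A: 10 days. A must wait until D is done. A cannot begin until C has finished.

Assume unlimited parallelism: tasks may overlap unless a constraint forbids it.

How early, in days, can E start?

26

Nothing blocks G, so it runs from day 0 to day 11.
C waits on its own release at day 1, so it starts at day 1 and finishes at 1 + 12 = day 13.
For D: C (finishes day 13); G (finishes day 11, plus 2-day gap → day 13). Taking the maximum gives a start of day 13, and it finishes at 13 + 12 = day 25.
E waits on D (finishes day 25, plus 1-day gap → day 26); C (finishes day 13). The latest of these is day 26, which is the earliest E can start.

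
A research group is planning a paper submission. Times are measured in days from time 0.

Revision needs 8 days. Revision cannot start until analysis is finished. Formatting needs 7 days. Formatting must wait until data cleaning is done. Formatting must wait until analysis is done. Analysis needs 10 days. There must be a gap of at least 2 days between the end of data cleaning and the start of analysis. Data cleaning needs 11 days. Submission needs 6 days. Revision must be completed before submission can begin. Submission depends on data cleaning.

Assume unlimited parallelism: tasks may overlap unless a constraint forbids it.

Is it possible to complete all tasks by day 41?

Data cleaning has no prerequisites, so it starts at day 0 and finishes at day 11.
Analysis cannot begin until data cleaning (finishes day 11, plus 2-day gap → day 13). It runs from day 13 to 13 + 10 = day 23.
For formatting: data cleaning (finishes day 11); analysis (finishes day 23). Taking the maximum gives a start of day 23, and it finishes at 23 + 7 = day 30.
Revision cannot begin until analysis (finishes day 23). It runs from day 23 to 23 + 8 = day 31.
Submission has to wait for revision (finishes day 31); data cleaning (finishes day 11). The latest of these is day 31, so submission runs day 31 to 31 + 6 = day 37.
Every task is finished by day 37, which is no later than the deadline of 41, so the schedule is feasible.

Yes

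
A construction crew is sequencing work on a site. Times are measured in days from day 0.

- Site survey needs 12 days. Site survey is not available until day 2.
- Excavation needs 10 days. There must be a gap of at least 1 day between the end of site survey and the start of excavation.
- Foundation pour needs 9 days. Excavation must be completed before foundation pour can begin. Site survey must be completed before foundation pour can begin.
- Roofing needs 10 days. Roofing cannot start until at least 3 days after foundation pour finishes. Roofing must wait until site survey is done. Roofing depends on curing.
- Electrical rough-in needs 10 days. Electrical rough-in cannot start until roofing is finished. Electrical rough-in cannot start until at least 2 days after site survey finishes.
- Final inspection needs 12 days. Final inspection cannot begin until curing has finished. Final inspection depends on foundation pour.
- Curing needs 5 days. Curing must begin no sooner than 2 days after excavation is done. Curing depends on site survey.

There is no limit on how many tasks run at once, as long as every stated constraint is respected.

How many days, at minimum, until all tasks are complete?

57

After its own release at day 2, site survey can start at day 2 and finishes at day 14.
Excavation waits on site survey (finishes day 14, plus 1-day gap → day 15), so it starts at day 15 and finishes at 15 + 10 = day 25.
Curing cannot start until excavation (finishes day 25, plus 2-day gap → day 27); site survey (finishes day 14). The controlling bound is day 27, so curing finishes at 27 + 5 = day 32.
Foundation pour has to wait for excavation (finishes day 25); site survey (finishes day 14). The latest of these is day 25, so foundation pour runs day 25 to 25 + 9 = day 34.
Final inspection has to wait for curing (finishes day 32); foundation pour (finishes day 34). The latest of these is day 34, so final inspection runs day 34 to 34 + 12 = day 46.
Roofing has to wait for foundation pour (finishes day 34, plus 3-day gap → day 37); site survey (finishes day 14); curing (finishes day 32). The latest of these is day 37, so roofing runs day 37 to 37 + 10 = day 47.
Electrical rough-in cannot start until roofing (finishes day 47); site survey (finishes day 14, plus 2-day gap → day 16). The controlling bound is day 47, so electrical rough-in finishes at 47 + 10 = day 57.
All tasks are finished once the last one completes. Finish times: Site survey at 14, Excavation at 25, Foundation pour at 34, Curing at 32, Roofing at 47, Electrical rough-in at 57, Final inspection at 46. The latest is day 57.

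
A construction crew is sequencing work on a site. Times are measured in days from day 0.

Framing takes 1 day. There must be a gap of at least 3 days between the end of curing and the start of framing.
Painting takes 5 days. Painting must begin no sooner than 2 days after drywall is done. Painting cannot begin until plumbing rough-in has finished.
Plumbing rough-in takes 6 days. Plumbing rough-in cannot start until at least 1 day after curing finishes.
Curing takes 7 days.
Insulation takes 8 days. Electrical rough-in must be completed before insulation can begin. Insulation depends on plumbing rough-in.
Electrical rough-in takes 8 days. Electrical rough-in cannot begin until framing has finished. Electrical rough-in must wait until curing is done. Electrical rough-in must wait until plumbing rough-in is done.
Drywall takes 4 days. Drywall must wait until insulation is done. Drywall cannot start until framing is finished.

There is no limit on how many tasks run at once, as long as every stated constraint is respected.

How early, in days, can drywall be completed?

Curing can start immediately at day 0; it finishes at day 7.
Plumbing rough-in waits on curing (finishes day 7, plus 1-day gap → day 8), so it starts at day 8 and finishes at 8 + 6 = day 14.
After curing (finishes day 7, plus 3-day gap → day 10), framing can start at day 10 and finishes at day 11.
Electrical rough-in cannot start until framing (finishes day 11); curing (finishes day 7); plumbing rough-in (finishes day 14). The controlling bound is day 14, so electrical rough-in finishes at 14 + 8 = day 22.
Insulation needs all of electrical rough-in (finishes day 22); plumbing rough-in (finishes day 14). That puts its earliest start at day 22; it finishes at 22 + 8 = day 30.
For drywall: insulation (finishes day 30); framing (finishes day 11). Taking the maximum gives a start of day 30, and it finishes at 30 + 4 = day 34.

34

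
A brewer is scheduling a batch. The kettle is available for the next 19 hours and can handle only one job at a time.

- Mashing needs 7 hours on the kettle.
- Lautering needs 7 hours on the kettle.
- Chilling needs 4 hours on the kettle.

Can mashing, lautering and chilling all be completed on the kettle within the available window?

Running back to back, the jobs need 7 + 7 + 4 = 18 hours on the kettle.
Since 18 ≤ 19, they fit within the window.

Yes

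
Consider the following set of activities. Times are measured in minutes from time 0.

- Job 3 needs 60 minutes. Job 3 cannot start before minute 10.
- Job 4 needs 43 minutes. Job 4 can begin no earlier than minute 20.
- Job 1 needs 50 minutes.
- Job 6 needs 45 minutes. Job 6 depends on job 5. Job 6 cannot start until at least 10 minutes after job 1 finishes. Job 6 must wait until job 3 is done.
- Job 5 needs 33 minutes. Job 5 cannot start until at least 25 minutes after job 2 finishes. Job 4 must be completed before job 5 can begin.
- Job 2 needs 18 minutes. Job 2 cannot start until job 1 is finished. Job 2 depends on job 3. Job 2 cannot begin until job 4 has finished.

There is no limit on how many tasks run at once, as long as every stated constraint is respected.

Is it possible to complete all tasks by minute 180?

After its own release at minute 20, job 4 can start at minute 20 and finishes at minute 63.
Job 3 cannot begin until its own release at minute 10. It runs from minute 10 to 10 + 60 = minute 70.
Nothing blocks job 1, so it runs from minute 0 to minute 50.
Job 2 cannot start until job 1 (finishes minute 50); job 3 (finishes minute 70); job 4 (finishes minute 63). The controlling bound is minute 70, so job 2 finishes at 70 + 18 = minute 88.
For job 5: job 2 (finishes minute 88, plus 25-minute gap → minute 113); job 4 (finishes minute 63). Taking the maximum gives a start of minute 113, and it finishes at 113 + 33 = minute 146.
Job 6 has to wait for job 5 (finishes minute 146); job 1 (finishes minute 50, plus 10-minute gap → minute 60); job 3 (finishes minute 70). The latest of these is minute 146, so job 6 runs minute 146 to 146 + 45 = minute 191.
The earliest everything can be done is minute 191, which is after the deadline of 180, so it is not possible.

No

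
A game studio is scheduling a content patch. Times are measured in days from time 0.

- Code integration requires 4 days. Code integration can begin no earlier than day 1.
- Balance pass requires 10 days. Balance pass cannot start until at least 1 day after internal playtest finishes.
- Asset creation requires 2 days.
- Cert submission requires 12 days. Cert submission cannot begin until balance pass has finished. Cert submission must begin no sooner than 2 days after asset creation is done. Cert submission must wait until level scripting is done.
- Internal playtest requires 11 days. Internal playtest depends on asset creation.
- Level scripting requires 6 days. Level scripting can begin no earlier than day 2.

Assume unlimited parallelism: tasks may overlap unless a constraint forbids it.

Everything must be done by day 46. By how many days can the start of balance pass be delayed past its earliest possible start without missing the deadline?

10

Asset creation can start immediately at day 0; it finishes at day 2.
Internal playtest cannot begin until asset creation (finishes day 2). It runs from day 2 to 2 + 11 = day 13.
After internal playtest (finishes day 13, plus 1-day gap → day 14), balance pass can start at day 14 and finishes at day 24.

Working backward from the deadline:
Nothing follows cert submission; the deadline of day 46 is its only limit. It must start by 46 − 12 = day 34.
Balance pass has to be done before cert submission (must start by day 34). That means finishing by day 34, i.e. starting by 34 − 10 = day 24.
So balance pass can start as early as day 14 and as late as day 24, giving 24 − 14 = 10 days of slack.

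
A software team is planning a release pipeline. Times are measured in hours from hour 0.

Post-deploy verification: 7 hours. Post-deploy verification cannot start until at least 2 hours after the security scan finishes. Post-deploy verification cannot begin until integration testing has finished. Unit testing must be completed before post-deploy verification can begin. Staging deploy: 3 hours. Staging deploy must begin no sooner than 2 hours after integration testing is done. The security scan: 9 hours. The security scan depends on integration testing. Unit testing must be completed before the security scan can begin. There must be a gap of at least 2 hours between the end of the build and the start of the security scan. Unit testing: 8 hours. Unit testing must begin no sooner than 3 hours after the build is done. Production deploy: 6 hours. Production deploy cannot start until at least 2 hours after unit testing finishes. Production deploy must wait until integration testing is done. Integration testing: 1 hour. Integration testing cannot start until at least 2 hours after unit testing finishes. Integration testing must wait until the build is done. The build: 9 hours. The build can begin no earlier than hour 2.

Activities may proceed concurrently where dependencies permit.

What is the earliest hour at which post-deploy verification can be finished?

43

After its own release at hour 2, the build can start at hour 2 and finishes at hour 11.
Unit testing cannot begin until the build (finishes hour 11, plus 3-hour gap → hour 14). It runs from hour 14 to 14 + 8 = hour 22.
Integration testing has to wait for unit testing (finishes hour 22, plus 2-hour gap → hour 24); the build (finishes hour 11). The latest of these is hour 24, so integration testing runs hour 24 to 24 + 1 = hour 25.
The security scan has to wait for integration testing (finishes hour 25); unit testing (finishes hour 22); the build (finishes hour 11, plus 2-hour gap → hour 13). The latest of these is hour 25, so the security scan runs hour 25 to 25 + 9 = hour 34.
Post-deploy verification cannot start until the security scan (finishes hour 34, plus 2-hour gap → hour 36); integration testing (finishes hour 25); unit testing (finishes hour 22). The controlling bound is hour 36, so post-deploy verification finishes at 36 + 7 = hour 43.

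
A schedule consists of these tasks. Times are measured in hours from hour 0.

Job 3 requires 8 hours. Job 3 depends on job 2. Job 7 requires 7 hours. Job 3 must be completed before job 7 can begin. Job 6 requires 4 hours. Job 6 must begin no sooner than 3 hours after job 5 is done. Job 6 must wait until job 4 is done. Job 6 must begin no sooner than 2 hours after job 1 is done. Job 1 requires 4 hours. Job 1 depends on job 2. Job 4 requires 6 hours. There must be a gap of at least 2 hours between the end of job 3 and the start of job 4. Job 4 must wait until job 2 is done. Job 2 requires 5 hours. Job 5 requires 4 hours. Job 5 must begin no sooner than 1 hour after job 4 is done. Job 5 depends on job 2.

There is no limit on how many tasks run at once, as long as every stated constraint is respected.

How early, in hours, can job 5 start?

Job 2 can start immediately at hour 0; it finishes at hour 5.
Job 3 waits on job 2 (finishes hour 5), so it starts at hour 5 and finishes at 5 + 8 = hour 13.
For job 4: job 3 (finishes hour 13, plus 2-hour gap → hour 15); job 2 (finishes hour 5). Taking the maximum gives a start of hour 15, and it finishes at 15 + 6 = hour 21.
Job 5 waits on job 4 (finishes hour 21, plus 1-hour gap → hour 22); job 2 (finishes hour 5). The latest of these is hour 22, which is the earliest job 5 can start.

22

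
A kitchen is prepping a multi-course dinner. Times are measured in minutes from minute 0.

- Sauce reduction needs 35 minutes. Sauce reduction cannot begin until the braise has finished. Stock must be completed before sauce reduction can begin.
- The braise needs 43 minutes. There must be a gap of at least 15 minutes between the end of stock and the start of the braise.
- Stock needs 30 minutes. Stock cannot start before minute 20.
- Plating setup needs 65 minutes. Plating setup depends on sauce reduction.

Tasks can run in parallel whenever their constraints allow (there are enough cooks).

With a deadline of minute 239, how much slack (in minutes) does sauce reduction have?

Stock cannot begin until its own release at minute 20. It runs from minute 20 to 20 + 30 = minute 50.
The braise waits on stock (finishes minute 50, plus 15-minute gap → minute 65), so it starts at minute 65 and finishes at 65 + 43 = minute 108.
For sauce reduction: the braise (finishes minute 108); stock (finishes minute 50). Taking the maximum gives a start of minute 108, and it finishes at 108 + 35 = minute 143.

Working backward from the deadline:
Plating setup must finish by minute 239; it takes 65 minutes, so it must start by 239 − 65 = minute 174.
Sauce reduction must finish before plating setup (must start by minute 174). With a 35-minute duration, sauce reduction must start by 174 − 35 = minute 139.
So sauce reduction can start as early as minute 108 and as late as minute 139, giving 139 − 108 = 31 minutes of slack.

31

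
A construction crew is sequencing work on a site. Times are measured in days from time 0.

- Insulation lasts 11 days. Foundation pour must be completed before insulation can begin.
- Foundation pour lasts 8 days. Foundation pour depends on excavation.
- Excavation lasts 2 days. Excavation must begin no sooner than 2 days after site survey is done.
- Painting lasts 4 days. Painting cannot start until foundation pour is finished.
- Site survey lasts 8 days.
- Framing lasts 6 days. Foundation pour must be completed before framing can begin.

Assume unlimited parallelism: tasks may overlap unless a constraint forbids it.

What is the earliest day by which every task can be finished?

31

Site survey has no prerequisites, so it starts at day 0 and finishes at day 8.
After site survey (finishes day 8, plus 2-day gap → day 10), excavation can start at day 10 and finishes at day 12.
Foundation pour waits on excavation (finishes day 12), so it starts at day 12 and finishes at 12 + 8 = day 20.
After foundation pour (finishes day 20), painting can start at day 20 and finishes at day 24.
After foundation pour (finishes day 20), insulation can start at day 20 and finishes at day 31.
After foundation pour (finishes day 20), framing can start at day 20 and finishes at day 26.
All tasks are finished once the last one completes. Finish times: Site survey at 8, Excavation at 12, Foundation pour at 20, Framing at 26, Insulation at 31, Painting at 24. The latest is day 31.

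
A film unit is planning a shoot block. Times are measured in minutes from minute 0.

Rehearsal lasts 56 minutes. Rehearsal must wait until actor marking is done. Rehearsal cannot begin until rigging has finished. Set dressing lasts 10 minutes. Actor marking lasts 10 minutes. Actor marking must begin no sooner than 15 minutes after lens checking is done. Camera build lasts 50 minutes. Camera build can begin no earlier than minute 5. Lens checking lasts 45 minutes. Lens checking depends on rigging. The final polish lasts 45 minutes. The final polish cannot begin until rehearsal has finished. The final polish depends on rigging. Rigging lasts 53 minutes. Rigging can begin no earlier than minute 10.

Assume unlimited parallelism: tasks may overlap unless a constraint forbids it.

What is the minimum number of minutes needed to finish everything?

234

Camera build waits on its own release at minute 5, so it starts at minute 5 and finishes at 5 + 50 = minute 55.
Set dressing has no prerequisites, so it starts at minute 0 and finishes at minute 10.
After its own release at minute 10, rigging can start at minute 10 and finishes at minute 63.
Lens checking cannot begin until rigging (finishes minute 63). It runs from minute 63 to 63 + 45 = minute 108.
After lens checking (finishes minute 108, plus 15-minute gap → minute 123), actor marking can start at minute 123 and finishes at minute 133.
Rehearsal needs all of actor marking (finishes minute 133); rigging (finishes minute 63). That puts its earliest start at minute 133; it finishes at 133 + 56 = minute 189.
The final polish needs all of rehearsal (finishes minute 189); rigging (finishes minute 63). That puts its earliest start at minute 189; it finishes at 189 + 45 = minute 234.
All tasks are finished once the last one completes. Finish times: Rigging at 63, Set dressing at 10, Camera build at 55, Lens checking at 108, Actor marking at 133, Rehearsal at 189, The final polish at 234. The latest is minute 234.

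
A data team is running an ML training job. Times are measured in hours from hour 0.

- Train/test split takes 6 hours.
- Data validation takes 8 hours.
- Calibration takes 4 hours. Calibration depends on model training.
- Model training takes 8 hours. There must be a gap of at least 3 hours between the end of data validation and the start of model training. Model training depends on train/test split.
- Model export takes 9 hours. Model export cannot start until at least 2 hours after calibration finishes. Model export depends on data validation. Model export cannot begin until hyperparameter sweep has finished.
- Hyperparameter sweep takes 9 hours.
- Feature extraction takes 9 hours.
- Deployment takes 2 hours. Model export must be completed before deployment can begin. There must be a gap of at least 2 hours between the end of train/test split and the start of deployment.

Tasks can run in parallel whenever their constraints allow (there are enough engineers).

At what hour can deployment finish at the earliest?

36

Nothing blocks hyperparameter sweep, so it runs from hour 0 to hour 9.
Train/test split can start immediately at hour 0; it finishes at hour 6.
Data validation has no prerequisites, so it starts at hour 0 and finishes at hour 8.
For model training: data validation (finishes hour 8, plus 3-hour gap → hour 11); train/test split (finishes hour 6). Taking the maximum gives a start of hour 11, and it finishes at 11 + 8 = hour 19.
Calibration waits on model training (finishes hour 19), so it starts at hour 19 and finishes at 19 + 4 = hour 23.
Model export needs all of calibration (finishes hour 23, plus 2-hour gap → hour 25); data validation (finishes hour 8); hyperparameter sweep (finishes hour 9). That puts its earliest start at hour 25; it finishes at 25 + 9 = hour 34.
For deployment: model export (finishes hour 34); train/test split (finishes hour 6, plus 2-hour gap → hour 8). Taking the maximum gives a start of hour 34, and it finishes at 34 + 2 = hour 36.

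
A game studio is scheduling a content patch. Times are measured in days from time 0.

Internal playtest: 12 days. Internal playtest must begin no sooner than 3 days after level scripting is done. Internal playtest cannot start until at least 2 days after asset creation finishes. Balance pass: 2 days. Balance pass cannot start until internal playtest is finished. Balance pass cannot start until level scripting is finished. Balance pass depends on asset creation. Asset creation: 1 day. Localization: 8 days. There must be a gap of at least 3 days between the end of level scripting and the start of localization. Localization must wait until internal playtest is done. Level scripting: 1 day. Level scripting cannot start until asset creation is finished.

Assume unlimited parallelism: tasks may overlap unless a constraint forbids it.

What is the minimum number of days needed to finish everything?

Nothing blocks asset creation, so it runs from day 0 to day 1.
After asset creation (finishes day 1), level scripting can start at day 1 and finishes at day 2.
For internal playtest: level scripting (finishes day 2, plus 3-day gap → day 5); asset creation (finishes day 1, plus 2-day gap → day 3). Taking the maximum gives a start of day 5, and it finishes at 5 + 12 = day 17.
Localization cannot start until level scripting (finishes day 2, plus 3-day gap → day 5); internal playtest (finishes day 17). The controlling bound is day 17, so localization finishes at 17 + 8 = day 25.
Balance pass needs all of internal playtest (finishes day 17); level scripting (finishes day 2); asset creation (finishes day 1). That puts its earliest start at day 17; it finishes at 17 + 2 = day 19.
All tasks are finished once the last one completes. Finish times: Asset creation at 1, Level scripting at 2, Internal playtest at 17, Balance pass at 19, Localization at 25. The latest is day 25.

25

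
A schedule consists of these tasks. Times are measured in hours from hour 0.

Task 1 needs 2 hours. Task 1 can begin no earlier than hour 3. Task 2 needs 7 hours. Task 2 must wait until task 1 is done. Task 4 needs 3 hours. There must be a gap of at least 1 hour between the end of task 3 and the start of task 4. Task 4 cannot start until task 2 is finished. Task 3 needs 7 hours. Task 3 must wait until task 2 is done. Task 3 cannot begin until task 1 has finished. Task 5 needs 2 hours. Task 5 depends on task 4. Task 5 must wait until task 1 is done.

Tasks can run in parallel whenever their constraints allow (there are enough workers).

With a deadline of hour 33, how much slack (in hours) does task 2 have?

8

Task 1 cannot begin until its own release at hour 3. It runs from hour 3 to 3 + 2 = hour 5.
Task 2 cannot begin until task 1 (finishes hour 5). It runs from hour 5 to 5 + 7 = hour 12.

Working backward from the deadline:
Nothing follows task 5; the deadline of hour 33 is its only limit. It must start by 33 − 2 = hour 31.
Task 4 must finish before task 5 (must start by hour 31). With a 3-hour duration, task 4 must start by 31 − 3 = hour 28.
Task 3 has to be done before task 4 (must start by hour 28, minus 1-hour gap → hour 27). That means finishing by hour 27, i.e. starting by 27 − 7 = hour 20.
Task 2 has several dependents: task 3 (must start by hour 20); task 4 (must start by hour 28). The earliest of those limits is hour 20, so task 2 must start by 20 − 7 = hour 13.
So task 2 can start as early as hour 5 and as late as hour 13, giving 13 − 5 = 8 hours of slack.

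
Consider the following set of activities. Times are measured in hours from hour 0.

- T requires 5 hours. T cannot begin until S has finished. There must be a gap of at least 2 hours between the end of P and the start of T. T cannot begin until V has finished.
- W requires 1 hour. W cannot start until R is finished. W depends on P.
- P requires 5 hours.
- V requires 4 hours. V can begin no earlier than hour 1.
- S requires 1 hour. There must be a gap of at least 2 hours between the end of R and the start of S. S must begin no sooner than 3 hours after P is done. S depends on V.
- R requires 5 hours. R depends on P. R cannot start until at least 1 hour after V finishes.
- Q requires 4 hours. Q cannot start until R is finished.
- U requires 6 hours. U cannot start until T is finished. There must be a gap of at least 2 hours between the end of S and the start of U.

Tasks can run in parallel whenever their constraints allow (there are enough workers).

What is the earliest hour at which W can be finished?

V cannot begin until its own release at hour 1. It runs from hour 1 to 1 + 4 = hour 5.
Nothing blocks P, so it runs from hour 0 to hour 5.
R cannot start until P (finishes hour 5); V (finishes hour 5, plus 1-hour gap → hour 6). The controlling bound is hour 6, so R finishes at 6 + 5 = hour 11.
W has to wait for R (finishes hour 11); P (finishes hour 5). The latest of these is hour 11, so W runs hour 11 to 11 + 1 = hour 12.

12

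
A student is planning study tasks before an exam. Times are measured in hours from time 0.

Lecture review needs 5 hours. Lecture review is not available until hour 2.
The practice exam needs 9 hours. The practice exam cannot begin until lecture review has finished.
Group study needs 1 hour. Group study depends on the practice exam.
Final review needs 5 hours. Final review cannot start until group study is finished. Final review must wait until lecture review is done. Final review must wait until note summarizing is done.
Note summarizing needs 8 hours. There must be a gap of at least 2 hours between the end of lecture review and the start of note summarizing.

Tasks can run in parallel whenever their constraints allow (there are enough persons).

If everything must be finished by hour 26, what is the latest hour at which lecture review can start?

Nothing follows final review; the deadline of hour 26 is its only limit. It must start by 26 − 5 = hour 21.
Since final review (must start by hour 21) depends on it, group study must finish by hour 21. Backing off its 1-hour duration gives a latest start of hour 20.
The practice exam has to be done before group study (must start by hour 20). That means finishing by hour 20, i.e. starting by 20 − 9 = hour 11.
Note summarizing has to be done before final review (must start by hour 21). That means finishing by hour 21, i.e. starting by 21 − 8 = hour 13.
Lecture review feeds the practice exam (must start by hour 11); note summarizing (must start by hour 13, minus 2-hour gap → hour 11); final review (must start by hour 21). Taking the minimum, lecture review must finish by hour 11 and start by 11 − 5 = hour 6.

6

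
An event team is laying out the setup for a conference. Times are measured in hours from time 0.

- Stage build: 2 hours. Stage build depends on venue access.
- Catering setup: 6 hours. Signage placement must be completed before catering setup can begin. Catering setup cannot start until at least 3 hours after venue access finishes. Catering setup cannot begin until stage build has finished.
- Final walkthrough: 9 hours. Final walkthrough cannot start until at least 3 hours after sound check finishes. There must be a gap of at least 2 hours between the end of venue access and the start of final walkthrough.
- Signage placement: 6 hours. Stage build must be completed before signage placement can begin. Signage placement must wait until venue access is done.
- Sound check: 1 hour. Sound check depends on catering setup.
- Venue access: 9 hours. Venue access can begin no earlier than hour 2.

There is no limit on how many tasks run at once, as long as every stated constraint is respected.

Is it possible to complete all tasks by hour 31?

Venue access waits on its own release at hour 2, so it starts at hour 2 and finishes at 2 + 9 = hour 11.
Stage build waits on venue access (finishes hour 11), so it starts at hour 11 and finishes at 11 + 2 = hour 13.
For signage placement: stage build (finishes hour 13); venue access (finishes hour 11). Taking the maximum gives a start of hour 13, and it finishes at 13 + 6 = hour 19.
Catering setup has to wait for signage placement (finishes hour 19); venue access (finishes hour 11, plus 3-hour gap → hour 14); stage build (finishes hour 13). The latest of these is hour 19, so catering setup runs hour 19 to 19 + 6 = hour 25.
After catering setup (finishes hour 25), sound check can start at hour 25 and finishes at hour 26.
Final walkthrough has to wait for sound check (finishes hour 26, plus 3-hour gap → hour 29); venue access (finishes hour 11, plus 2-hour gap → hour 13). The latest of these is hour 29, so final walkthrough runs hour 29 to 29 + 9 = hour 38.
The earliest everything can be done is hour 38, which is after the deadline of 31, so it is not possible.

No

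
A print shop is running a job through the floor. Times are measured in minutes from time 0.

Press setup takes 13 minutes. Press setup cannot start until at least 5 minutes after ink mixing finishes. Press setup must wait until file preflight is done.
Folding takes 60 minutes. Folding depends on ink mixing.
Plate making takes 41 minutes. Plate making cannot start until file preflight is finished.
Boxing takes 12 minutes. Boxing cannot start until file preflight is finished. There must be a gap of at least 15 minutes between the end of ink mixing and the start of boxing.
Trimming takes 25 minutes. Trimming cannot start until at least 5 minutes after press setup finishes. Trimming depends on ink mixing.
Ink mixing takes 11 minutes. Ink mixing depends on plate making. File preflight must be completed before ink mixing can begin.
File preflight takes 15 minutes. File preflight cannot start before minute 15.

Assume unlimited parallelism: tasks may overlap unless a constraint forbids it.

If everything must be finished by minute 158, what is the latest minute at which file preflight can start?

Trimming has no dependents, so it just needs to finish by minute 158. Starting by 158 − 25 = minute 133 achieves that.
Since trimming (must start by minute 133, minus 5-minute gap → minute 128) depends on it, press setup must finish by minute 128. Backing off its 13-minute duration gives a latest start of minute 115.
Folding must finish by minute 158; it takes 60 minutes, so it must start by 158 − 60 = minute 98.
To finish by minute 158, boxing (duration 12) must start no later than minute 146.
Ink mixing must finish in time for press setup (must start by minute 115, minus 5-minute gap → minute 110); trimming (must start by minute 133); folding (must start by minute 98); boxing (must start by minute 146, minus 15-minute gap → minute 131). The tightest is minute 98, so ink mixing must start by 98 − 11 = minute 87.
Plate making has to be done before ink mixing (must start by minute 87). That means finishing by minute 87, i.e. starting by 87 − 41 = minute 46.
File preflight must finish in time for plate making (must start by minute 46); ink mixing (must start by minute 87); press setup (must start by minute 115); boxing (must start by minute 146). The tightest is minute 46, so file preflight must start by 46 − 15 = minute 31.

31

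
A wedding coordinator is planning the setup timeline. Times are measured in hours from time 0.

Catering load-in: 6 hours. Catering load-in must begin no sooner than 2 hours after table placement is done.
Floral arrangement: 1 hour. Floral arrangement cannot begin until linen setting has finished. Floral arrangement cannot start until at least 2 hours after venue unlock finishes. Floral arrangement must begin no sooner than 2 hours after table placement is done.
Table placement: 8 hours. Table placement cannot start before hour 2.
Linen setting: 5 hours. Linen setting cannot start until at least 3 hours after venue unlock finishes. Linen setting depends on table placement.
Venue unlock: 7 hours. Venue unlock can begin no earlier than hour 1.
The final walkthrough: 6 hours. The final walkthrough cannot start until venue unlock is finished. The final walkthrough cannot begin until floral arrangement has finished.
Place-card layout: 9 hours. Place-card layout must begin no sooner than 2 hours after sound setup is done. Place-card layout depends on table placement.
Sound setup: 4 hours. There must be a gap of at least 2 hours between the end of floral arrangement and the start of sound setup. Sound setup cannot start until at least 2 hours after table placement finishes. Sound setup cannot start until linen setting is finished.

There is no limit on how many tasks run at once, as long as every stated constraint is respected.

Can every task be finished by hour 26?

After its own release at hour 2, table placement can start at hour 2 and finishes at hour 10.
Catering load-in waits on table placement (finishes hour 10, plus 2-hour gap → hour 12), so it starts at hour 12 and finishes at 12 + 6 = hour 18.
After its own release at hour 1, venue unlock can start at hour 1 and finishes at hour 8.
Linen setting has to wait for venue unlock (finishes hour 8, plus 3-hour gap → hour 11); table placement (finishes hour 10). The latest of these is hour 11, so linen setting runs hour 11 to 11 + 5 = hour 16.
Floral arrangement cannot start until linen setting (finishes hour 16); venue unlock (finishes hour 8, plus 2-hour gap → hour 10); table placement (finishes hour 10, plus 2-hour gap → hour 12). The controlling bound is hour 16, so floral arrangement finishes at 16 + 1 = hour 17.
For the final walkthrough: venue unlock (finishes hour 8); floral arrangement (finishes hour 17). Taking the maximum gives a start of hour 17, and it finishes at 17 + 6 = hour 23.
Sound setup cannot start until floral arrangement (finishes hour 17, plus 2-hour gap → hour 19); table placement (finishes hour 10, plus 2-hour gap → hour 12); linen setting (finishes hour 16). The controlling bound is hour 19, so sound setup finishes at 19 + 4 = hour 23.
Place-card layout cannot start until sound setup (finishes hour 23, plus 2-hour gap → hour 25); table placement (finishes hour 10). The controlling bound is hour 25, so place-card layout finishes at 25 + 9 = hour 34.
The earliest everything can be done is hour 34, which is after the deadline of 26, so it is not possible.

No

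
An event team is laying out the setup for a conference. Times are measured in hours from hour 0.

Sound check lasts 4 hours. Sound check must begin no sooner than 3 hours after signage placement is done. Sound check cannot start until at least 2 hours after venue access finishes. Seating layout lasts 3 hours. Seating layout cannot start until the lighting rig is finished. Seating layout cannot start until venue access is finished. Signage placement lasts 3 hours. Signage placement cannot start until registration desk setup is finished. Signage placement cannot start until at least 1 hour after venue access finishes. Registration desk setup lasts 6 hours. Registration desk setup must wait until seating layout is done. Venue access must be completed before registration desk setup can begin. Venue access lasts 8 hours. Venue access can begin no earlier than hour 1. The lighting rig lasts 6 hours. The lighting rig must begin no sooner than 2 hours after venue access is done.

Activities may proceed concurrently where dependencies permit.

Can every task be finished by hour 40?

After its own release at hour 1, venue access can start at hour 1 and finishes at hour 9.
The lighting rig cannot begin until venue access (finishes hour 9, plus 2-hour gap → hour 11). It runs from hour 11 to 11 + 6 = hour 17.
For seating layout: the lighting rig (finishes hour 17); venue access (finishes hour 9). Taking the maximum gives a start of hour 17, and it finishes at 17 + 3 = hour 20.
Registration desk setup cannot start until seating layout (finishes hour 20); venue access (finishes hour 9). The controlling bound is hour 20, so registration desk setup finishes at 20 + 6 = hour 26.
Signage placement needs all of registration desk setup (finishes hour 26); venue access (finishes hour 9, plus 1-hour gap → hour 10). That puts its earliest start at hour 26; it finishes at 26 + 3 = hour 29.
Sound check cannot start until signage placement (finishes hour 29, plus 3-hour gap → hour 32); venue access (finishes hour 9, plus 2-hour gap → hour 11). The controlling bound is hour 32, so sound check finishes at 32 + 4 = hour 36.
Every task is finished by hour 36, which is no later than the deadline of 40, so the schedule is feasible.

Yes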